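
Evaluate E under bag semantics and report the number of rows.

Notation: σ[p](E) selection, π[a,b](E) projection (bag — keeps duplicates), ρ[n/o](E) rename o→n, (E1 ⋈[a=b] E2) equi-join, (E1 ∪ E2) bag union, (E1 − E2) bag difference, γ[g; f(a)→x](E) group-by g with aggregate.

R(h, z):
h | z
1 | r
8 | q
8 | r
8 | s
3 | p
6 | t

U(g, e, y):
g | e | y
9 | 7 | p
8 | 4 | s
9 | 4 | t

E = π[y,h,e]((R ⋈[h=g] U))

Stepwise |·|:
  R → 6
  U → 3
  (R ⋈[h=g] U) → 3
  π[y,h,e]((R ⋈[h=g] U)) → 3

|E| = 3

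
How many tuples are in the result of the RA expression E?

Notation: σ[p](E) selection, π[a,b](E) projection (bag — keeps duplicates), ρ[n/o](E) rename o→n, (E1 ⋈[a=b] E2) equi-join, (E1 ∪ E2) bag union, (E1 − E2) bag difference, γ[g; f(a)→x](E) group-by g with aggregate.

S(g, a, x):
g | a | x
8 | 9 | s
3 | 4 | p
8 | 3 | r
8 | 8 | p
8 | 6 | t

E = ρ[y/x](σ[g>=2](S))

Per-node cardinality:
  S → 5
  σ[g>=2](S) → 5
  ρ[y/x](σ[g>=2](S)) → 5

|E| = 5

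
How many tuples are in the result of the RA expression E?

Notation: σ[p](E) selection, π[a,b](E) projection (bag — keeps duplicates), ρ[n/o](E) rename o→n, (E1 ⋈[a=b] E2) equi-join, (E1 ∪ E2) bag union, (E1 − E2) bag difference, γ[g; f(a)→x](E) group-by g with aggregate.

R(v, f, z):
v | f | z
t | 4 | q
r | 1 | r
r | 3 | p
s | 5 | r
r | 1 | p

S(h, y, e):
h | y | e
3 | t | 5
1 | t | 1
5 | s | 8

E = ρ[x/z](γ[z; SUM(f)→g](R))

Stepwise |·|:
  R → 5
  γ[z; SUM(f)→g](R) → 3
  ρ[x/z](γ[z; SUM(f)→g](R)) → 3

|E| = 3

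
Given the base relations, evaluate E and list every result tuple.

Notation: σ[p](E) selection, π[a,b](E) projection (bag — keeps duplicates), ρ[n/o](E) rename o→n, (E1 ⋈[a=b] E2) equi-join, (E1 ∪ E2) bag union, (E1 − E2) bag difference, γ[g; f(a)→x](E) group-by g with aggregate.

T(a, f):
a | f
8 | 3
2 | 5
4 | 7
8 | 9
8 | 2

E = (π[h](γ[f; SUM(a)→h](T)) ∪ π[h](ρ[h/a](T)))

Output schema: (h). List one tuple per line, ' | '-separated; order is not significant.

Row counts bottom-up:
  T → 5
  γ[f; SUM(a)→h](T) → 5
  π[h](γ[f; SUM(a)→h](T)) → 5
  T → 5
  ρ[h/a](T) → 5
  π[h](ρ[h/a](T)) → 5
  (π[h](γ[f; SUM(a)→h](T)) ∪ π[h](ρ[h/a](T))) → 10

== RESULT ==
h
2
2
4
4
8
8
8
8
8
8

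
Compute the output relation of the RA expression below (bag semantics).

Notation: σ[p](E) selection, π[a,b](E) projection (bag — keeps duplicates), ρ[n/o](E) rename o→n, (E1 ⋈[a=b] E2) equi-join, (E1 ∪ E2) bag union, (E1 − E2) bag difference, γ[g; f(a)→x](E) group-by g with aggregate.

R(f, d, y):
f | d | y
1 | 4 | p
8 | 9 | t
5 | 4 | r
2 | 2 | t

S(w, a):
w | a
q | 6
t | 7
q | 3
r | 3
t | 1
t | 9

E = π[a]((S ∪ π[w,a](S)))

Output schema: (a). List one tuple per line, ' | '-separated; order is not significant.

Stepwise |·|:
  S → 6
  S → 6
  π[w,a](S) → 6
  (S ∪ π[w,a](S)) → 12
  π[a]((S ∪ π[w,a](S))) → 12

== RESULT ==
a
1
1
3
3
3
3
6
6
7
7
9
9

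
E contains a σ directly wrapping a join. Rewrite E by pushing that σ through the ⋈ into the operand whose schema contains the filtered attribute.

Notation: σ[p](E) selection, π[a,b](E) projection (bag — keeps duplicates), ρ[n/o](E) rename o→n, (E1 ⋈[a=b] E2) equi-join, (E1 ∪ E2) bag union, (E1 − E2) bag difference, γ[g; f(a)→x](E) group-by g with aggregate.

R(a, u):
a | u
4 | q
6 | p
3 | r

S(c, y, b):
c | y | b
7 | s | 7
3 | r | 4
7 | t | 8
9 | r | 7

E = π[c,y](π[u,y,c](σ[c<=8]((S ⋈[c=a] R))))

σ filters on c, owned by the left side.
E' = π[c,y](π[u,y,c]((σ[c<=8](S) ⋈[c=a] R)))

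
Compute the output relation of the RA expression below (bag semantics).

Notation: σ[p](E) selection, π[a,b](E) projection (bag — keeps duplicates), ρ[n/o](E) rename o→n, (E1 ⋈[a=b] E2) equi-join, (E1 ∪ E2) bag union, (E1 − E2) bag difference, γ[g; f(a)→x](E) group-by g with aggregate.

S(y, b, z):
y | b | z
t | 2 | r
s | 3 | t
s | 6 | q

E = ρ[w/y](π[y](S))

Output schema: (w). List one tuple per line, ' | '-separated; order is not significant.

Row counts bottom-up:
  S → 3
  π[y](S) → 3
  ρ[w/y](π[y](S)) → 3

== RESULT ==
w
s
s
t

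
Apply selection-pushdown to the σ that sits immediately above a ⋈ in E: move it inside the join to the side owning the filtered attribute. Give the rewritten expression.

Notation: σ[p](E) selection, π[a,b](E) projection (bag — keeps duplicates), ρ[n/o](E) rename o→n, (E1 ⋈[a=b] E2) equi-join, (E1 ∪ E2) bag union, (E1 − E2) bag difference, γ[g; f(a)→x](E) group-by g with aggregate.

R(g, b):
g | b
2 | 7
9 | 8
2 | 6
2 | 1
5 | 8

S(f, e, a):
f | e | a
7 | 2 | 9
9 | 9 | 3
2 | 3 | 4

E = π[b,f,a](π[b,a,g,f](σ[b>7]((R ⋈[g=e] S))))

σ filters on b, owned by the left side.
E' = π[b,f,a](π[b,a,g,f]((σ[b>7](R) ⋈[g=e] S)))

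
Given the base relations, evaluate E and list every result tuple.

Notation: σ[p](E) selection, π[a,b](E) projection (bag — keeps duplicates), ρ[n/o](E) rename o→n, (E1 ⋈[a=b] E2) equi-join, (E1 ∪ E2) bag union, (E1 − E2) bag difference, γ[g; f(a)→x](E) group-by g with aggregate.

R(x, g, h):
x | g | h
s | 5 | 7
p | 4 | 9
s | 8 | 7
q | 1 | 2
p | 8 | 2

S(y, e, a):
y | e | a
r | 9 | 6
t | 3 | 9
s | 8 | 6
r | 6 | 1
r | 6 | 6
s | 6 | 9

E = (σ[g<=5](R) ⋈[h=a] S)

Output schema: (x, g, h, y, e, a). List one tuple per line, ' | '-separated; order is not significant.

Stepwise |·|:
  R → 5
  σ[g<=5](R) → 3
  S → 6
  (σ[g<=5](R) ⋈[h=a] S) → 2

== RESULT ==
x | g | h | y | e | a
p | 4 | 9 | s | 6 | 9
p | 4 | 9 | t | 3 | 9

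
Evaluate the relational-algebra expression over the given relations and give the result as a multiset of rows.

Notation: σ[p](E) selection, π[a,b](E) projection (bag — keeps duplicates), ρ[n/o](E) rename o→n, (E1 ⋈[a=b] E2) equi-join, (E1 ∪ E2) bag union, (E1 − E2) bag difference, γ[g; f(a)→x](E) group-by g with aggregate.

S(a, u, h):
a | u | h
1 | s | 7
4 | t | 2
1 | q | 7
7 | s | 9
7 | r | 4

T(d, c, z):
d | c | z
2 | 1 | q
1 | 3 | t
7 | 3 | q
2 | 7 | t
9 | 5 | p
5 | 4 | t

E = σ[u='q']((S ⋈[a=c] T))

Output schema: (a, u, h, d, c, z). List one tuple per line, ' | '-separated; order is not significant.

Stepwise |·|:
  S → 5
  T → 6
  (S ⋈[a=c] T) → 5
  σ[u='q']((S ⋈[a=c] T)) → 1

== RESULT ==
a | u | h | d | c | z
1 | q | 7 | 2 | 1 | q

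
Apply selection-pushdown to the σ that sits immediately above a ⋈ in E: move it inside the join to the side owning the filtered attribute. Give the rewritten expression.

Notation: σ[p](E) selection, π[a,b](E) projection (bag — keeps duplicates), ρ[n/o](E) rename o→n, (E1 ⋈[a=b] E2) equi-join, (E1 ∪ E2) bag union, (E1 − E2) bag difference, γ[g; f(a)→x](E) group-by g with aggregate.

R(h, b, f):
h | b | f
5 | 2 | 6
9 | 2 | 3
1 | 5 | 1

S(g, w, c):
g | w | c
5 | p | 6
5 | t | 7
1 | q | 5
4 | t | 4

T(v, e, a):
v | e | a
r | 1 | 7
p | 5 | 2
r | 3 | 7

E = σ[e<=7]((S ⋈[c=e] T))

σ filters on e, owned by the right side.
E' = (S ⋈[c=e] σ[e<=7](T))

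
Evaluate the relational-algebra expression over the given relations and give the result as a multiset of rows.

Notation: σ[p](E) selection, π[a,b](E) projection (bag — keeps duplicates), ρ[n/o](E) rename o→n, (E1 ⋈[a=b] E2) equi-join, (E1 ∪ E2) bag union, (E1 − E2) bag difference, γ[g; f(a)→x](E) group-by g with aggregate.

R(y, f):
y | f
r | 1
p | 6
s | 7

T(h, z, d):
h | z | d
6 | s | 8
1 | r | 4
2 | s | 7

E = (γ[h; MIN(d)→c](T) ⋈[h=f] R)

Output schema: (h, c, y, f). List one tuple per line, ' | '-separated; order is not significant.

Per-node cardinality:
  T → 3
  γ[h; MIN(d)→c](T) → 3
  R → 3
  (γ[h; MIN(d)→c](T) ⋈[h=f] R) → 2

== RESULT ==
h | c | y | f
1 | 4 | r | 1
6 | 8 | p | 6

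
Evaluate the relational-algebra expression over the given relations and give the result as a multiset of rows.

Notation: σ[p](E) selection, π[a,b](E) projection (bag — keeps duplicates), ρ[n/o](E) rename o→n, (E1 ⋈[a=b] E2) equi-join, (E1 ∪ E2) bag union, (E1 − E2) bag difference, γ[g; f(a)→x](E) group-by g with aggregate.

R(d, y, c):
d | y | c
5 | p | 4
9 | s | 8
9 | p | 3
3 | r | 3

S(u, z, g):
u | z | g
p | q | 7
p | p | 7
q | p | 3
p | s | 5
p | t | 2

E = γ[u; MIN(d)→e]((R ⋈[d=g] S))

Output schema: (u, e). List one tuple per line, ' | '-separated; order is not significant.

Per-node cardinality:
  R → 4
  S → 5
  (R ⋈[d=g] S) → 2
  γ[u; MIN(d)→e]((R ⋈[d=g] S)) → 2

== RESULT ==
u | e
p | 5
q | 3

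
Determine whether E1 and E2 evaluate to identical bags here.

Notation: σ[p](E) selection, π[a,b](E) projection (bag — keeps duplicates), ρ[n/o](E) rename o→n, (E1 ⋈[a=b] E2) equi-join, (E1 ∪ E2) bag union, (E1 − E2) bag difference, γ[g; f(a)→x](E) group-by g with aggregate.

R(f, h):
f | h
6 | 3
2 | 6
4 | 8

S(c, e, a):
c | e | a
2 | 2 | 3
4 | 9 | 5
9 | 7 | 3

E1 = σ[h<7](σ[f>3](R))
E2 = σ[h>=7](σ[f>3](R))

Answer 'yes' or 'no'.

E1 row counts bottom-up:
  R → 3
  σ[f>3](R) → 2
  σ[h<7](σ[f>3](R)) → 1
E2 row counts bottom-up:
  R → 3
  σ[f>3](R) → 2
  σ[h>=7](σ[f>3](R)) → 1

E1 result:
f | h
6 | 3
E2 result:
f | h
4 | 8
Witness: (6, 3) appears 1× in E1 but 0× in E2.

no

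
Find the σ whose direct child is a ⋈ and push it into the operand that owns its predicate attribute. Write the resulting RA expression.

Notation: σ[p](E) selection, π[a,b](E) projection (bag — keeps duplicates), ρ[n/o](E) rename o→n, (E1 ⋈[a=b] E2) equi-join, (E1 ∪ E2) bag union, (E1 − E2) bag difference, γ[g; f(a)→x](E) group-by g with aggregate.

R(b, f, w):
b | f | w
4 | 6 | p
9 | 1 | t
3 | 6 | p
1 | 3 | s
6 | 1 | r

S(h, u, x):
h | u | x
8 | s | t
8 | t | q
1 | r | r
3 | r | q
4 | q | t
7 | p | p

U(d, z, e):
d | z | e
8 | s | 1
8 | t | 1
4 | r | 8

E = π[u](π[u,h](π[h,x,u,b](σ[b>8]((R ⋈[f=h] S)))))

σ filters on b, owned by the left side.
E' = π[u](π[u,h](π[h,x,u,b]((σ[b>8](R) ⋈[f=h] S))))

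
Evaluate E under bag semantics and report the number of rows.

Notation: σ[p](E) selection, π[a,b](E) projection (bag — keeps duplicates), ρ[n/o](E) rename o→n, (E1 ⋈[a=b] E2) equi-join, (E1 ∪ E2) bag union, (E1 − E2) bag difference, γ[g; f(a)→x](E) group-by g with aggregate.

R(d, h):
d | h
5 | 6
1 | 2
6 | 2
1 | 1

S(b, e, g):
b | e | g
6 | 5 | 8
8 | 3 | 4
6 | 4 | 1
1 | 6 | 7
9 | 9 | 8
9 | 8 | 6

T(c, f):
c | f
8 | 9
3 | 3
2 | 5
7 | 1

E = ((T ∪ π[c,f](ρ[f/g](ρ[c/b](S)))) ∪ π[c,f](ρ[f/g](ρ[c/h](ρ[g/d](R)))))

Stepwise |·|:
  T → 4
  S → 6
  ρ[c/b](S) → 6
  ρ[f/g](ρ[c/b](S)) → 6
  π[c,f](ρ[f/g](ρ[c/b](S))) → 6
  (T ∪ π[c,f](ρ[f/g](ρ[c/b](S)))) → 10
  R → 4
  ρ[g/d](R) → 4
  ρ[c/h](ρ[g/d](R)) → 4
  ρ[f/g](ρ[c/h](ρ[g/d](R))) → 4
  π[c,f](ρ[f/g](ρ[c/h](ρ[g/d](R)))) → 4
  ((T ∪ π[c,f](ρ[f/g](ρ[c/b](S)))) ∪ π[c,f](ρ[f/g](ρ[c/h](ρ[g/d](R))))) → 14

|E| = 14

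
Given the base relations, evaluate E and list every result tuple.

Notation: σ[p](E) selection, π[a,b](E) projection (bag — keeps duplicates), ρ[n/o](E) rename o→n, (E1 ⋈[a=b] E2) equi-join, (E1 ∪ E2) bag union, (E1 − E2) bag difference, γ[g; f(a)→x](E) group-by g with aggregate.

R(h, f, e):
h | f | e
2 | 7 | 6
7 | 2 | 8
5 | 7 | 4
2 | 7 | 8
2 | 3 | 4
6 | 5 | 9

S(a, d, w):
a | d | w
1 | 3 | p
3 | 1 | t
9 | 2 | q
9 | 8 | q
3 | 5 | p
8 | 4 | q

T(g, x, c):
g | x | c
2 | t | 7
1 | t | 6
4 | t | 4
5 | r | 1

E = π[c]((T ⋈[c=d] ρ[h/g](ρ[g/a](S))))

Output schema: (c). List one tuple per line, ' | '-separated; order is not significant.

Stepwise |·|:
  T → 4
  S → 6
  ρ[g/a](S) → 6
  ρ[h/g](ρ[g/a](S)) → 6
  (T ⋈[c=d] ρ[h/g](ρ[g/a](S))) → 2
  π[c]((T ⋈[c=d] ρ[h/g](ρ[g/a](S)))) → 2

== RESULT ==
c
1
4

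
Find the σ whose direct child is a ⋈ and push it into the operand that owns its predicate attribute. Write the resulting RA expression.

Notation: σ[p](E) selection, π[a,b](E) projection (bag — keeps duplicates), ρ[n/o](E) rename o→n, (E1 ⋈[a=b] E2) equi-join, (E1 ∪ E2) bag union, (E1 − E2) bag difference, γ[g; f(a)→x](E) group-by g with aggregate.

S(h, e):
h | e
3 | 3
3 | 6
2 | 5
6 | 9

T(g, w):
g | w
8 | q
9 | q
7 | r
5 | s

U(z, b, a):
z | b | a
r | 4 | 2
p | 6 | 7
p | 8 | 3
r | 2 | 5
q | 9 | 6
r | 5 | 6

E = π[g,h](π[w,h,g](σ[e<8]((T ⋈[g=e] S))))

σ filters on e, owned by the right side.
E' = π[g,h](π[w,h,g]((T ⋈[g=e] σ[e<8](S))))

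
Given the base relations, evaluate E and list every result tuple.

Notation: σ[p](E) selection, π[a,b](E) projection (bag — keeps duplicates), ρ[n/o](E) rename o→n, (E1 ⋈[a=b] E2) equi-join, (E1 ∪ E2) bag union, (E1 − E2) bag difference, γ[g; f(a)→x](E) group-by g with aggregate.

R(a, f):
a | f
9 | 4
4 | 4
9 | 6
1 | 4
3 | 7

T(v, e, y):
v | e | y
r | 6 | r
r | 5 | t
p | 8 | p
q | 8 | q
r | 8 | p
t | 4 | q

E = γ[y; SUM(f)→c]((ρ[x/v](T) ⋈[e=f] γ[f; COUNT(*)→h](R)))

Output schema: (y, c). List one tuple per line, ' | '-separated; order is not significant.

Per-node cardinality:
  T → 6
  ρ[x/v](T) → 6
  R → 5
  γ[f; COUNT(*)→h](R) → 3
  (ρ[x/v](T) ⋈[e=f] γ[f; COUNT(*)→h](R)) → 2
  γ[y; SUM(f)→c]((ρ[x/v](T) ⋈[e=f] γ[f; COUNT(*)→h](R))) → 2

== RESULT ==
y | c
q | 4
r | 6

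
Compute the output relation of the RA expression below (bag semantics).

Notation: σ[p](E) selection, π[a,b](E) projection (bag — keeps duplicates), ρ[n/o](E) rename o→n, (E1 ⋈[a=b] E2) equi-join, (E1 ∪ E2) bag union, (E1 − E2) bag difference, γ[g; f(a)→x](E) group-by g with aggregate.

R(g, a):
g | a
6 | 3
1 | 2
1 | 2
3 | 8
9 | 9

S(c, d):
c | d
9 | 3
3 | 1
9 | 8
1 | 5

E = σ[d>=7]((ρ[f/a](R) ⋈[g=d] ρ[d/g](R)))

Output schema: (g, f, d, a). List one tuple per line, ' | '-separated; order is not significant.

Stepwise |·|:
  R → 5
  ρ[f/a](R) → 5
  R → 5
  ρ[d/g](R) → 5
  (ρ[f/a](R) ⋈[g=d] ρ[d/g](R)) → 7
  σ[d>=7]((ρ[f/a](R) ⋈[g=d] ρ[d/g](R))) → 1

== RESULT ==
g | f | d | a
9 | 9 | 9 | 9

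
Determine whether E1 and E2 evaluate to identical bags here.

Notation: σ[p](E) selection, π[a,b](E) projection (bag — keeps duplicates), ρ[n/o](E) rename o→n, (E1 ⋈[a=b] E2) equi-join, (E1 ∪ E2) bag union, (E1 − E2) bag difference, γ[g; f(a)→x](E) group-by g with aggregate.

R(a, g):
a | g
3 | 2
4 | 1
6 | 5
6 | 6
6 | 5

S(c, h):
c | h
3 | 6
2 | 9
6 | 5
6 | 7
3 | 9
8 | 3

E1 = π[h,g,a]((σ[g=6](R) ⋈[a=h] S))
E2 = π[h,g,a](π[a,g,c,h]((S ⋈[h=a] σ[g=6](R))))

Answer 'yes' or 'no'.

E1 row counts bottom-up:
  R → 5
  σ[g=6](R) → 1
  S → 6
  (σ[g=6](R) ⋈[a=h] S) → 1
  π[h,g,a]((σ[g=6](R) ⋈[a=h] S)) → 1
E2 row counts bottom-up:
  S → 6
  R → 5
  σ[g=6](R) → 1
  (S ⋈[h=a] σ[g=6](R)) → 1
  π[a,g,c,h]((S ⋈[h=a] σ[g=6](R))) → 1
  π[h,g,a](π[a,g,c,h]((S ⋈[h=a] σ[g=6](R)))) → 1

E1 and E2 produce the same multiset:
h | g | a
6 | 6 | 6

yes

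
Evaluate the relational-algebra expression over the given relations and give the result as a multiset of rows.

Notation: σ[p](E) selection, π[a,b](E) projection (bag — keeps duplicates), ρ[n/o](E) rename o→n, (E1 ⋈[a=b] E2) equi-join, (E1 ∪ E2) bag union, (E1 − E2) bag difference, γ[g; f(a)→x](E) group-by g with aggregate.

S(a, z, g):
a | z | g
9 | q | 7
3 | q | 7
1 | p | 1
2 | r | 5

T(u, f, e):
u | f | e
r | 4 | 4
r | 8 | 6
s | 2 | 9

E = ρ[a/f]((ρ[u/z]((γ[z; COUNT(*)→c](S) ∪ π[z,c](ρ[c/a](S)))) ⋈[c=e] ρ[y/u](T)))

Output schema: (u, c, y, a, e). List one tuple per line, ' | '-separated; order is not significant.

Per-node cardinality:
  S → 4
  γ[z; COUNT(*)→c](S) → 3
  S → 4
  ρ[c/a](S) → 4
  π[z,c](ρ[c/a](S)) → 4
  (γ[z; COUNT(*)→c](S) ∪ π[z,c](ρ[c/a](S))) → 7
  ρ[u/z]((γ[z; COUNT(*)→c](S) ∪ π[z,c](ρ[c/a](S)))) → 7
  T → 3
  ρ[y/u](T) → 3
  (ρ[u/z]((γ[z; COUNT(*)→c](S) ∪ π[z,c](ρ[c/a](S)))) ⋈[c=e] ρ[y/u](T)) → 1
  ρ[a/f]((ρ[u/z]((γ[z; COUNT(*)→c](S) ∪ π[z,c](ρ[c/a](S)))) ⋈[c=e] ρ[y/u](T))) → 1

== RESULT ==
u | c | y | a | e
q | 9 | s | 2 | 9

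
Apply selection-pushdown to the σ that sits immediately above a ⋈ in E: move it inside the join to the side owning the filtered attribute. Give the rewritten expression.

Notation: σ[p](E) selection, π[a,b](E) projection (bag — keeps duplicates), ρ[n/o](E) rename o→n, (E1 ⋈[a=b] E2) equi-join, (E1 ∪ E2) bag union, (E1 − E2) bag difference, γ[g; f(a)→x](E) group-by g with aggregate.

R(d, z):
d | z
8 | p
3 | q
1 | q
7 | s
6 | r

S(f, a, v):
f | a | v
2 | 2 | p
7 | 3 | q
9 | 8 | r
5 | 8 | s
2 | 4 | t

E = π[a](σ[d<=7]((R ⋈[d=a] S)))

σ filters on d, owned by the left side.
E' = π[a]((σ[d<=7](R) ⋈[d=a] S))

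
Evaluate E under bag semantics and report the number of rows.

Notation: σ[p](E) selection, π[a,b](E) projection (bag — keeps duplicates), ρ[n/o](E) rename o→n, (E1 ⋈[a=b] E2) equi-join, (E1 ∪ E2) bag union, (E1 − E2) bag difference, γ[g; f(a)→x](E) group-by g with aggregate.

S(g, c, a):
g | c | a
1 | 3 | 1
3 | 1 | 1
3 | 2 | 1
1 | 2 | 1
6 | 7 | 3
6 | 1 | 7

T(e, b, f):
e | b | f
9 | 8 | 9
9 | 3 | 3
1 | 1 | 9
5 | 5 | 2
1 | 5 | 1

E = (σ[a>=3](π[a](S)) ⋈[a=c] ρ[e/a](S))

Row counts bottom-up:
  S → 6
  π[a](S) → 6
  σ[a>=3](π[a](S)) → 2
  S → 6
  ρ[e/a](S) → 6
  (σ[a>=3](π[a](S)) ⋈[a=c] ρ[e/a](S)) → 2

|E| = 2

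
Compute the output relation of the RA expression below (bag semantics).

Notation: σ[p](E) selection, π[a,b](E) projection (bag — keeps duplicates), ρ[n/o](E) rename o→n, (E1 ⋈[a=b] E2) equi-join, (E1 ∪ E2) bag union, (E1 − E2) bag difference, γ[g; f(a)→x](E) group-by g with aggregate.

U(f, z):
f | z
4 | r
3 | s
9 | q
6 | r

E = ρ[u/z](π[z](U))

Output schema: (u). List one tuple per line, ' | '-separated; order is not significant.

Per-node cardinality:
  U → 4
  π[z](U) → 4
  ρ[u/z](π[z](U)) → 4

== RESULT ==
u
q
r
r
s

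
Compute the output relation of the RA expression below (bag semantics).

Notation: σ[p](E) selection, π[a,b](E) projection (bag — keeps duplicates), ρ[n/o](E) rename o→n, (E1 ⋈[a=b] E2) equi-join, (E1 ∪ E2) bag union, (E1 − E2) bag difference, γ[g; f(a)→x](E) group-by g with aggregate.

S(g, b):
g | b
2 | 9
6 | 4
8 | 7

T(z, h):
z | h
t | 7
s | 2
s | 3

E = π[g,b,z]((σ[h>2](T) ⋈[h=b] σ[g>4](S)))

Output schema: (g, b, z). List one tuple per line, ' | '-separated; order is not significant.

Stepwise |·|:
  T → 3
  σ[h>2](T) → 2
  S → 3
  σ[g>4](S) → 2
  (σ[h>2](T) ⋈[h=b] σ[g>4](S)) → 1
  π[g,b,z]((σ[h>2](T) ⋈[h=b] σ[g>4](S))) → 1

== RESULT ==
g | b | z
8 | 7 | t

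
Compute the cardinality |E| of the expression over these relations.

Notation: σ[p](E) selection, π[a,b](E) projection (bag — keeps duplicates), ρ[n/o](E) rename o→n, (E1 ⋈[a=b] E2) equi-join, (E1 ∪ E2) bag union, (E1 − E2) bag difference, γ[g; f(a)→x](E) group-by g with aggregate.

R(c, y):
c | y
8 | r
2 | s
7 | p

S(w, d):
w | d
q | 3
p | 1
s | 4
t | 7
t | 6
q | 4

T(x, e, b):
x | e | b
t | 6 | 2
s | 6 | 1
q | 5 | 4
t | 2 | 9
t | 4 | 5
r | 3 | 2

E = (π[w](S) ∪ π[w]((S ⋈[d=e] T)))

Stepwise |·|:
  S → 6
  π[w](S) → 6
  S → 6
  T → 6
  (S ⋈[d=e] T) → 5
  π[w]((S ⋈[d=e] T)) → 5
  (π[w](S) ∪ π[w]((S ⋈[d=e] T))) → 11

|E| = 11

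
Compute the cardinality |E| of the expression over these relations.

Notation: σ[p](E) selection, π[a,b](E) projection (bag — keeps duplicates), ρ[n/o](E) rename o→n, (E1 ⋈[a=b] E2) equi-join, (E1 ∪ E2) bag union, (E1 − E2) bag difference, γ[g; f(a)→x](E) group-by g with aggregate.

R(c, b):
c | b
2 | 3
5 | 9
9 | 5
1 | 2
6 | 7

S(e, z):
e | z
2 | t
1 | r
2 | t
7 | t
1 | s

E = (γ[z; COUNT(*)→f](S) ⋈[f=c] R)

Stepwise |·|:
  S → 5
  γ[z; COUNT(*)→f](S) → 3
  R → 5
  (γ[z; COUNT(*)→f](S) ⋈[f=c] R) → 2

|E| = 2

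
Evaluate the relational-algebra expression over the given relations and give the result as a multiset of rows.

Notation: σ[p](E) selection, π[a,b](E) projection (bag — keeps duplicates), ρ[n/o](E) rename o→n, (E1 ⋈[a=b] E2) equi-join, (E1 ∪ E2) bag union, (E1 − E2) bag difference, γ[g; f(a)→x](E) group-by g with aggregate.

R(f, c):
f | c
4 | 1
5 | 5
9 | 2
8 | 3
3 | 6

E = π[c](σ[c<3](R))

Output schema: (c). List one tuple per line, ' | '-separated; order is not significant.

Per-node cardinality:
  R → 5
  σ[c<3](R) → 2
  π[c](σ[c<3](R)) → 2

== RESULT ==
c
1
2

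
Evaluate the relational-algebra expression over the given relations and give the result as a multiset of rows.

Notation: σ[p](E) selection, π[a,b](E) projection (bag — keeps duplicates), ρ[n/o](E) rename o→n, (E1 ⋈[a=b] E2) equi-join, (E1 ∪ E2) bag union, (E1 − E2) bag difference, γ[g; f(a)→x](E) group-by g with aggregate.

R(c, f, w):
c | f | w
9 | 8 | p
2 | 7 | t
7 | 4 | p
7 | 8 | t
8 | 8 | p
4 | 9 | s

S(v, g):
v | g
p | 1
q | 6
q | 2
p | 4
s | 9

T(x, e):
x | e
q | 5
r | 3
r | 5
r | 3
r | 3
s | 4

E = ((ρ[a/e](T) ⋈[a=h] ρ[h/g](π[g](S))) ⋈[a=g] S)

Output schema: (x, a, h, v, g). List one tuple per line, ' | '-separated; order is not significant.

Stepwise |·|:
  T → 6
  ρ[a/e](T) → 6
  S → 5
  π[g](S) → 5
  ρ[h/g](π[g](S)) → 5
  (ρ[a/e](T) ⋈[a=h] ρ[h/g](π[g](S))) → 1
  S → 5
  ((ρ[a/e](T) ⋈[a=h] ρ[h/g](π[g](S))) ⋈[a=g] S) → 1

== RESULT ==
x | a | h | v | g
s | 4 | 4 | p | 4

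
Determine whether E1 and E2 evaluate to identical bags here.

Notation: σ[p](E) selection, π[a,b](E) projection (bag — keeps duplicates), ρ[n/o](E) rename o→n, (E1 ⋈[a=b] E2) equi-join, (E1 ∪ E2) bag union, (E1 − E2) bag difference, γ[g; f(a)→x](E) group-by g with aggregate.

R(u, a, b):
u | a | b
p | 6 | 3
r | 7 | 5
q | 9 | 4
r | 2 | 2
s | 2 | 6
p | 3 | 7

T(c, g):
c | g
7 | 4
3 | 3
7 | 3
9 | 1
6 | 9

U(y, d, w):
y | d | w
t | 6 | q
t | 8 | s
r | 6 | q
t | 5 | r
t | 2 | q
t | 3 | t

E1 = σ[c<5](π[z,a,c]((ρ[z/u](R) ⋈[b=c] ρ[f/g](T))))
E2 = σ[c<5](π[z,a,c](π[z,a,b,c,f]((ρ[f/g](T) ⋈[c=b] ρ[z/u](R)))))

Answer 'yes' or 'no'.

E1 subexpression sizes:
  R → 6
  ρ[z/u](R) → 6
  T → 5
  ρ[f/g](T) → 5
  (ρ[z/u](R) ⋈[b=c] ρ[f/g](T)) → 4
  π[z,a,c]((ρ[z/u](R) ⋈[b=c] ρ[f/g](T))) → 4
  σ[c<5](π[z,a,c]((ρ[z/u](R) ⋈[b=c] ρ[f/g](T)))) → 1
E2 subexpression sizes:
  T → 5
  ρ[f/g](T) → 5
  R → 6
  ρ[z/u](R) → 6
  (ρ[f/g](T) ⋈[c=b] ρ[z/u](R)) → 4
  π[z,a,b,c,f]((ρ[f/g](T) ⋈[c=b] ρ[z/u](R))) → 4
  π[z,a,c](π[z,a,b,c,f]((ρ[f/g](T) ⋈[c=b] ρ[z/u](R)))) → 4
  σ[c<5](π[z,a,c](π[z,a,b,c,f]((ρ[f/g](T) ⋈[c=b] ρ[z/u](R))))) → 1

E1 and E2 produce the same multiset:
z | a | c
p | 6 | 3

yes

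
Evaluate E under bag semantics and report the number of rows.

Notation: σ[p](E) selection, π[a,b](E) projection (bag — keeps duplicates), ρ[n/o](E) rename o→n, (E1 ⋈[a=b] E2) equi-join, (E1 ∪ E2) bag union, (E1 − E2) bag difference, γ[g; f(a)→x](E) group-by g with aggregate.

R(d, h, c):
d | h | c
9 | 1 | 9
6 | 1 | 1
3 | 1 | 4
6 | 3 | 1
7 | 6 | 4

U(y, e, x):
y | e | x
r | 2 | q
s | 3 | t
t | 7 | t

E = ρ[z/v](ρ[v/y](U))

Subexpression sizes:
  U → 3
  ρ[v/y](U) → 3
  ρ[z/v](ρ[v/y](U)) → 3

|E| = 3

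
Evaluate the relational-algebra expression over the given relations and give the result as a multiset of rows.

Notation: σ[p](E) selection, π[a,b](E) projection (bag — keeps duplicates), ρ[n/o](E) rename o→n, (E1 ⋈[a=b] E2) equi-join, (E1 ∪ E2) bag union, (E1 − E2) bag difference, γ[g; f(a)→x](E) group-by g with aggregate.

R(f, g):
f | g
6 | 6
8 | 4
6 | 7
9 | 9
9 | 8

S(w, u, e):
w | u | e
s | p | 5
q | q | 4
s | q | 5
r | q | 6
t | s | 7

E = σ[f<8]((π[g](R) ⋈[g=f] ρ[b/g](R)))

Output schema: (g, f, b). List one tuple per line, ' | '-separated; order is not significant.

Per-node cardinality:
  R → 5
  π[g](R) → 5
  R → 5
  ρ[b/g](R) → 5
  (π[g](R) ⋈[g=f] ρ[b/g](R)) → 5
  σ[f<8]((π[g](R) ⋈[g=f] ρ[b/g](R))) → 2

== RESULT ==
g | f | b
6 | 6 | 6
6 | 6 | 7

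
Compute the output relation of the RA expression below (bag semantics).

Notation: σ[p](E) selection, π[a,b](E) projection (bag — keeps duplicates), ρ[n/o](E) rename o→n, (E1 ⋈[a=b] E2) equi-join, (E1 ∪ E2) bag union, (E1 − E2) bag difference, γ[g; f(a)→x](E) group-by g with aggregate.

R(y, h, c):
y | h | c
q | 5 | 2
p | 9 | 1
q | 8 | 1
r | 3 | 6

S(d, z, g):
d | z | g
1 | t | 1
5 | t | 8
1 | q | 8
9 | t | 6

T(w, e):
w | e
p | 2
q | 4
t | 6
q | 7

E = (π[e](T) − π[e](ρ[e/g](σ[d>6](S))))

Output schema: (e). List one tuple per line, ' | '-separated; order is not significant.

Per-node cardinality:
  T → 4
  π[e](T) → 4
  S → 4
  σ[d>6](S) → 1
  ρ[e/g](σ[d>6](S)) → 1
  π[e](ρ[e/g](σ[d>6](S))) → 1
  (π[e](T) − π[e](ρ[e/g](σ[d>6](S)))) → 3

== RESULT ==
e
2
4
7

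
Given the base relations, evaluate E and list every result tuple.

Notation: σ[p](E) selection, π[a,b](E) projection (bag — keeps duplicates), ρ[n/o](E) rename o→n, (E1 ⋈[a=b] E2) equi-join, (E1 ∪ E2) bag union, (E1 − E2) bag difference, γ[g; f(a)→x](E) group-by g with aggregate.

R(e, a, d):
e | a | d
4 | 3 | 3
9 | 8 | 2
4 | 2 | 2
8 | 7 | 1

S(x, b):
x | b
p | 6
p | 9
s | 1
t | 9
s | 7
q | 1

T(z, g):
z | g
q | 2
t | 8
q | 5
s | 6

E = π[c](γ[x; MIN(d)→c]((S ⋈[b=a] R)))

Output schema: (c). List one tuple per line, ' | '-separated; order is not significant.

Per-node cardinality:
  S → 6
  R → 4
  (S ⋈[b=a] R) → 1
  γ[x; MIN(d)→c]((S ⋈[b=a] R)) → 1
  π[c](γ[x; MIN(d)→c]((S ⋈[b=a] R))) → 1

== RESULT ==
c
1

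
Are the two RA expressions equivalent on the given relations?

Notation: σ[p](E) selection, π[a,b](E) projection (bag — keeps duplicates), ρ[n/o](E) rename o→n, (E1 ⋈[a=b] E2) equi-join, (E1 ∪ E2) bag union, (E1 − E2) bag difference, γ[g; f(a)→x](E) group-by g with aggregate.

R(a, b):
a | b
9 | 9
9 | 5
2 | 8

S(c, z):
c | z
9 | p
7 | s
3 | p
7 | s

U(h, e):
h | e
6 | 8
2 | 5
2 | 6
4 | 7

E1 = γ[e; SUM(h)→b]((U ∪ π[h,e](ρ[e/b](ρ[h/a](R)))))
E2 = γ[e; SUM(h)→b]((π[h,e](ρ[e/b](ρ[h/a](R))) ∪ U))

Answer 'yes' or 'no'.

E1 subexpression sizes:
  U → 4
  R → 3
  ρ[h/a](R) → 3
  ρ[e/b](ρ[h/a](R)) → 3
  π[h,e](ρ[e/b](ρ[h/a](R))) → 3
  (U ∪ π[h,e](ρ[e/b](ρ[h/a](R)))) → 7
  γ[e; SUM(h)→b]((U ∪ π[h,e](ρ[e/b](ρ[h/a](R))))) → 5
E2 subexpression sizes:
  R → 3
  ρ[h/a](R) → 3
  ρ[e/b](ρ[h/a](R)) → 3
  π[h,e](ρ[e/b](ρ[h/a](R))) → 3
  U → 4
  (π[h,e](ρ[e/b](ρ[h/a](R))) ∪ U) → 7
  γ[e; SUM(h)→b]((π[h,e](ρ[e/b](ρ[h/a](R))) ∪ U)) → 5

E1 and E2 produce the same multiset:
e | b
5 | 11
6 | 2
7 | 4
8 | 8
9 | 9

yes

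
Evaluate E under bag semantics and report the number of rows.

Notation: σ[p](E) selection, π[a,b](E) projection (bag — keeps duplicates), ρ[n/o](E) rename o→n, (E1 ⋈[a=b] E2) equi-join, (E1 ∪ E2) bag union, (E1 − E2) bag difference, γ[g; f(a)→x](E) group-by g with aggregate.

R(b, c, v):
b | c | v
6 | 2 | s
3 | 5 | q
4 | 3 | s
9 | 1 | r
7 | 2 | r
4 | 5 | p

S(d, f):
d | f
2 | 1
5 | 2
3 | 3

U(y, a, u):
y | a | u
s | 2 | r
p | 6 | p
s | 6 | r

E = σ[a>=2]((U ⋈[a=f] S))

Row counts bottom-up:
  U → 3
  S → 3
  (U ⋈[a=f] S) → 1
  σ[a>=2]((U ⋈[a=f] S)) → 1

|E| = 1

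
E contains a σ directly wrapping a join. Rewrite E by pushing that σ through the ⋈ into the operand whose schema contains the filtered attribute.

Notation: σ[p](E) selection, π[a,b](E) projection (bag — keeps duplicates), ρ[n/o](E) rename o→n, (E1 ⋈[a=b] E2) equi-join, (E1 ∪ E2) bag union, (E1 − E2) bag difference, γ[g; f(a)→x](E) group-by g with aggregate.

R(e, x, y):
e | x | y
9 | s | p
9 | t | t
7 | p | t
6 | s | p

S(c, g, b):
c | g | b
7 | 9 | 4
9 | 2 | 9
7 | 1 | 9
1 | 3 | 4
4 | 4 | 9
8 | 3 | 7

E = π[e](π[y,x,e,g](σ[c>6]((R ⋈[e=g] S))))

σ filters on c, owned by the right side.
E' = π[e](π[y,x,e,g]((R ⋈[e=g] σ[c>6](S))))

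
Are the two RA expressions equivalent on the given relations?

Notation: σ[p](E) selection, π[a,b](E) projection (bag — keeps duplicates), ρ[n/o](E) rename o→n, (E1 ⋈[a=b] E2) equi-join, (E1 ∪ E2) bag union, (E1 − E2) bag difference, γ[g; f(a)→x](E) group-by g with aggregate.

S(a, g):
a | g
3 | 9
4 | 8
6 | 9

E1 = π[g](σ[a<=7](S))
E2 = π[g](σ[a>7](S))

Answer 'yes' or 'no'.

E1 stepwise |·|:
  S → 3
  σ[a<=7](S) → 3
  π[g](σ[a<=7](S)) → 3
E2 stepwise |·|:
  S → 3
  σ[a>7](S) → 0
  π[g](σ[a>7](S)) → 0

E1 result:
g
8
9
9
E2 result:
g
(0 rows)
Witness: (8,) appears 1× in E1 but 0× in E2.

no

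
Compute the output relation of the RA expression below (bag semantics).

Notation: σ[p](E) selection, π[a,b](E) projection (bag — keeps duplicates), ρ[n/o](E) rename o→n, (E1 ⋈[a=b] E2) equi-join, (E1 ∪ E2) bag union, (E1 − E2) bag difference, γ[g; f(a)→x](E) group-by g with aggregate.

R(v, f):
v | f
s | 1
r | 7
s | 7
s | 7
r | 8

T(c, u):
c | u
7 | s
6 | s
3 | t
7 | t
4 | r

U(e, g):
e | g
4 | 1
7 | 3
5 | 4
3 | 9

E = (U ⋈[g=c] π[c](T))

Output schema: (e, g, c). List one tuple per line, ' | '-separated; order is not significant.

Per-node cardinality:
  U → 4
  T → 5
  π[c](T) → 5
  (U ⋈[g=c] π[c](T)) → 2

== RESULT ==
e | g | c
5 | 4 | 4
7 | 3 | 3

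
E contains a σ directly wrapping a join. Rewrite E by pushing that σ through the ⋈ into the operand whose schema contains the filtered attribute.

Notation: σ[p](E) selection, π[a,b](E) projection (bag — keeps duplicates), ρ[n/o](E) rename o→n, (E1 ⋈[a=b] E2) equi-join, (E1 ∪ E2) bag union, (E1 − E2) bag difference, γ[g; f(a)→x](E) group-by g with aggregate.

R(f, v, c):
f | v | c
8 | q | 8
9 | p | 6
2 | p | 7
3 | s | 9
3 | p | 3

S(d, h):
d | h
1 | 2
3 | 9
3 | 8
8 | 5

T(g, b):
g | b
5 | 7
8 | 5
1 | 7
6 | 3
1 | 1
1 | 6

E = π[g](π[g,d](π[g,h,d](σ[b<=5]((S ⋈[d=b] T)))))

σ filters on b, owned by the right side.
E' = π[g](π[g,d](π[g,h,d]((S ⋈[d=b] σ[b<=5](T)))))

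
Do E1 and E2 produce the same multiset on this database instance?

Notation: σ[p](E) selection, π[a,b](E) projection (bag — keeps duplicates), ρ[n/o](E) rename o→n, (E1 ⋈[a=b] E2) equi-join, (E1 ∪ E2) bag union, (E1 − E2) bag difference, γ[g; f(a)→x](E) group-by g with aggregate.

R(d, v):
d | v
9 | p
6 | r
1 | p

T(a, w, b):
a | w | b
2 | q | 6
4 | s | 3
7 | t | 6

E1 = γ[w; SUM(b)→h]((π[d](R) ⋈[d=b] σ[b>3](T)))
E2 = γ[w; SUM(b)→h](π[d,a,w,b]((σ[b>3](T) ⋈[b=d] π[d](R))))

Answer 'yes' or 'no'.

E1 row counts bottom-up:
  R → 3
  π[d](R) → 3
  T → 3
  σ[b>3](T) → 2
  (π[d](R) ⋈[d=b] σ[b>3](T)) → 2
  γ[w; SUM(b)→h]((π[d](R) ⋈[d=b] σ[b>3](T))) → 2
E2 row counts bottom-up:
  T → 3
  σ[b>3](T) → 2
  R → 3
  π[d](R) → 3
  (σ[b>3](T) ⋈[b=d] π[d](R)) → 2
  π[d,a,w,b]((σ[b>3](T) ⋈[b=d] π[d](R))) → 2
  γ[w; SUM(b)→h](π[d,a,w,b]((σ[b>3](T) ⋈[b=d] π[d](R)))) → 2

E1 and E2 produce the same multiset:
w | h
q | 6
t | 6

yes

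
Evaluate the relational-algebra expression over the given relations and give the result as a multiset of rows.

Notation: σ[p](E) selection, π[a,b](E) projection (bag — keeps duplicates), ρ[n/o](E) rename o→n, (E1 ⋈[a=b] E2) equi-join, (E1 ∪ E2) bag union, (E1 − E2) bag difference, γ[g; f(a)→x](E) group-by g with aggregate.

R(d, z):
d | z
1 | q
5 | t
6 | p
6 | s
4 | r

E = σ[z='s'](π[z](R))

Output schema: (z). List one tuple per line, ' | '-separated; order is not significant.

Stepwise |·|:
  R → 5
  π[z](R) → 5
  σ[z='s'](π[z](R)) → 1

== RESULT ==
z
s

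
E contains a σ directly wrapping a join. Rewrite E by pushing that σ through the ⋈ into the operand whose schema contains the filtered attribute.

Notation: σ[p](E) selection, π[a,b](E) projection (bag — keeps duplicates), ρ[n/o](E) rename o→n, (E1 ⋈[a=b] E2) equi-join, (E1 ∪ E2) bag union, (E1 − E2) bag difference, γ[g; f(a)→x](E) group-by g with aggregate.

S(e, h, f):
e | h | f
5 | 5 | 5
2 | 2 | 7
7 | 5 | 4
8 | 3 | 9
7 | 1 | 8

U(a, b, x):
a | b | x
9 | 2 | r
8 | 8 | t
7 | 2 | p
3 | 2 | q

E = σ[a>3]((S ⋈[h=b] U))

σ filters on a, owned by the right side.
E' = (S ⋈[h=b] σ[a>3](U))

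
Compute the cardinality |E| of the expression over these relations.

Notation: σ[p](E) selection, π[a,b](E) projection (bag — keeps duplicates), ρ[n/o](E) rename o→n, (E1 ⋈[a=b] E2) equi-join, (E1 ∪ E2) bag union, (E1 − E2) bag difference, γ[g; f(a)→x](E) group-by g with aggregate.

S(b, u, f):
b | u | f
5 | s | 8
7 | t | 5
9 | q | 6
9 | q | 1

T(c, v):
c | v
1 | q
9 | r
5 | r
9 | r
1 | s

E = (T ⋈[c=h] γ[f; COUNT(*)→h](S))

Row counts bottom-up:
  T → 5
  S → 4
  γ[f; COUNT(*)→h](S) → 4
  (T ⋈[c=h] γ[f; COUNT(*)→h](S)) → 8

|E| = 8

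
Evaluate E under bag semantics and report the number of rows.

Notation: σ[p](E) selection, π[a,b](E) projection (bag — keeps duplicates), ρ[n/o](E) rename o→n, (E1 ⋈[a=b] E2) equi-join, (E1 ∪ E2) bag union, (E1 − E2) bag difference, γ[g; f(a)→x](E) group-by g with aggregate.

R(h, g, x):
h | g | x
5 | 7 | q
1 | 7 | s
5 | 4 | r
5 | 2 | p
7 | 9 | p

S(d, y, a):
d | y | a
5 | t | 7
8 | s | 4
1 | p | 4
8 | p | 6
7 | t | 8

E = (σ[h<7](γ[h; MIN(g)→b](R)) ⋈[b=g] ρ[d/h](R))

Row counts bottom-up:
  R → 5
  γ[h; MIN(g)→b](R) → 3
  σ[h<7](γ[h; MIN(g)→b](R)) → 2
  R → 5
  ρ[d/h](R) → 5
  (σ[h<7](γ[h; MIN(g)→b](R)) ⋈[b=g] ρ[d/h](R)) → 3

|E| = 3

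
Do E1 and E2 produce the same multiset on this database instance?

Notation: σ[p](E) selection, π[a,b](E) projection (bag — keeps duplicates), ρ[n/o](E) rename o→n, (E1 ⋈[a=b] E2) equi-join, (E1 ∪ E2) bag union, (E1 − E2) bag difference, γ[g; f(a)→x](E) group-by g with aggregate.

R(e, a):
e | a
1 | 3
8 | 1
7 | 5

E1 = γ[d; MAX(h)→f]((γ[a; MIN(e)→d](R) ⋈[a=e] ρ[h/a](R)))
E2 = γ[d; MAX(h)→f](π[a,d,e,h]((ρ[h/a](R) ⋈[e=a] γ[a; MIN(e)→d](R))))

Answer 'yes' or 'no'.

E1 row counts bottom-up:
  R → 3
  γ[a; MIN(e)→d](R) → 3
  R → 3
  ρ[h/a](R) → 3
  (γ[a; MIN(e)→d](R) ⋈[a=e] ρ[h/a](R)) → 1
  γ[d; MAX(h)→f]((γ[a; MIN(e)→d](R) ⋈[a=e] ρ[h/a](R))) → 1
E2 row counts bottom-up:
  R → 3
  ρ[h/a](R) → 3
  R → 3
  γ[a; MIN(e)→d](R) → 3
  (ρ[h/a](R) ⋈[e=a] γ[a; MIN(e)→d](R)) → 1
  π[a,d,e,h]((ρ[h/a](R) ⋈[e=a] γ[a; MIN(e)→d](R))) → 1
  γ[d; MAX(h)→f](π[a,d,e,h]((ρ[h/a](R) ⋈[e=a] γ[a; MIN(e)→d](R)))) → 1

E1 and E2 produce the same multiset:
d | f
8 | 3

yes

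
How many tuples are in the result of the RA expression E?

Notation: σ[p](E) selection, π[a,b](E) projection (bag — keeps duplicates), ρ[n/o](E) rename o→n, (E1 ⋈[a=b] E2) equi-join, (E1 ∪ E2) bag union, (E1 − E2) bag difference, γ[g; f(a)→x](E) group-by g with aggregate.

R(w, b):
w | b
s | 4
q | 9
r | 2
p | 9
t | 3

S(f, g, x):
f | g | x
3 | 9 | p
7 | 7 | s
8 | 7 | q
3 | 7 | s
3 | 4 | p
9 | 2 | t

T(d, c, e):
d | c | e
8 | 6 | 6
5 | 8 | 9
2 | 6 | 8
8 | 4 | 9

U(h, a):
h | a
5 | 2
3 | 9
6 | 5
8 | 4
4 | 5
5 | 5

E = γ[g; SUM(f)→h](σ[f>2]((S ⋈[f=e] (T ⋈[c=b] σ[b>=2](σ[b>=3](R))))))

Per-node cardinality:
  S → 6
  T → 4
  R → 5
  σ[b>=3](R) → 4
  σ[b>=2](σ[b>=3](R)) → 4
  (T ⋈[c=b] σ[b>=2](σ[b>=3](R))) → 1
  (S ⋈[f=e] (T ⋈[c=b] σ[b>=2](σ[b>=3](R)))) → 1
  σ[f>2]((S ⋈[f=e] (T ⋈[c=b] σ[b>=2](σ[b>=3](R))))) → 1
  γ[g; SUM(f)→h](σ[f>2]((S ⋈[f=e] (T ⋈[c=b] σ[b>=2](σ[b>=3](R)))))) → 1

|E| = 1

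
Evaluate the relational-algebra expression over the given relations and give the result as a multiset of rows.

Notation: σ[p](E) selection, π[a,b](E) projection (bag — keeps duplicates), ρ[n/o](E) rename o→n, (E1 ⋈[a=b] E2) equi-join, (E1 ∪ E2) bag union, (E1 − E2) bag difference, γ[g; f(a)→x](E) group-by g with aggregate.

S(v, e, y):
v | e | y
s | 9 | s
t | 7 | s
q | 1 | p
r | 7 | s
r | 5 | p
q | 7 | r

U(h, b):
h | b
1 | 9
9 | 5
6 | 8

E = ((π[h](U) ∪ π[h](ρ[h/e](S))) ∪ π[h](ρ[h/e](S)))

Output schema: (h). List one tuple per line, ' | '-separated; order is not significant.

Per-node cardinality:
  U → 3
  π[h](U) → 3
  S → 6
  ρ[h/e](S) → 6
  π[h](ρ[h/e](S)) → 6
  (π[h](U) ∪ π[h](ρ[h/e](S))) → 9
  S → 6
  ρ[h/e](S) → 6
  π[h](ρ[h/e](S)) → 6
  ((π[h](U) ∪ π[h](ρ[h/e](S))) ∪ π[h](ρ[h/e](S))) → 15

== RESULT ==
h
1
1
1
5
5
6
7
7
7
7
7
7
9
9
9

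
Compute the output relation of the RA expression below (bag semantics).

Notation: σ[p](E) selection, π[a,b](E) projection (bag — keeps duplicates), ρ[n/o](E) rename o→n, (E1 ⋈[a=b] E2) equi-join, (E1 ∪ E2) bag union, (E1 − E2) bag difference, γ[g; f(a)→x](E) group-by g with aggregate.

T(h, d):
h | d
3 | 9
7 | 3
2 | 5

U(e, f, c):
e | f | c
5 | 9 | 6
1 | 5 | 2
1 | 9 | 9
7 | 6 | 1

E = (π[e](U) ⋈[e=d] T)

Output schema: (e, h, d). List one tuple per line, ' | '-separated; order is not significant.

Row counts bottom-up:
  U → 4
  π[e](U) → 4
  T → 3
  (π[e](U) ⋈[e=d] T) → 1

== RESULT ==
e | h | d
5 | 2 | 5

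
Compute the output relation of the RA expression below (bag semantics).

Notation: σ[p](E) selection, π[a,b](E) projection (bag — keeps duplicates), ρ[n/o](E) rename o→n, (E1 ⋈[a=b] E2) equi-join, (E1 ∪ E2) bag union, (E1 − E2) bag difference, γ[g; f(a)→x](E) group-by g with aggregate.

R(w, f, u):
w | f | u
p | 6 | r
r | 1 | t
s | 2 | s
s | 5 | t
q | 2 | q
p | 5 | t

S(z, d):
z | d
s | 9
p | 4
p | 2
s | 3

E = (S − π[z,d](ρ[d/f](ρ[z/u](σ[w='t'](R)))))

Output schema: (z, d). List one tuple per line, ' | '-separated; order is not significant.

Per-node cardinality:
  S → 4
  R → 6
  σ[w='t'](R) → 0
  ρ[z/u](σ[w='t'](R)) → 0
  ρ[d/f](ρ[z/u](σ[w='t'](R))) → 0
  π[z,d](ρ[d/f](ρ[z/u](σ[w='t'](R)))) → 0
  (S − π[z,d](ρ[d/f](ρ[z/u](σ[w='t'](R))))) → 4

== RESULT ==
z | d
p | 2
p | 4
s | 3
s | 9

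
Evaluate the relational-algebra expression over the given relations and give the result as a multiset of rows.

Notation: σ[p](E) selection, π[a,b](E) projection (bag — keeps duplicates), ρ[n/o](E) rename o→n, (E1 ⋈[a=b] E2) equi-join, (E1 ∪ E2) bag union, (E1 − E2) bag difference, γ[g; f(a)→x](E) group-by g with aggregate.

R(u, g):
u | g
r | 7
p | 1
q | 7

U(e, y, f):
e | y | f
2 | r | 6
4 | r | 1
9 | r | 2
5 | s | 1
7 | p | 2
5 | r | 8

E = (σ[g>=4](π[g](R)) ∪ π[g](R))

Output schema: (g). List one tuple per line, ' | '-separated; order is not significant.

Row counts bottom-up:
  R → 3
  π[g](R) → 3
  σ[g>=4](π[g](R)) → 2
  R → 3
  π[g](R) → 3
  (σ[g>=4](π[g](R)) ∪ π[g](R)) → 5

== RESULT ==
g
1
7
7
7
7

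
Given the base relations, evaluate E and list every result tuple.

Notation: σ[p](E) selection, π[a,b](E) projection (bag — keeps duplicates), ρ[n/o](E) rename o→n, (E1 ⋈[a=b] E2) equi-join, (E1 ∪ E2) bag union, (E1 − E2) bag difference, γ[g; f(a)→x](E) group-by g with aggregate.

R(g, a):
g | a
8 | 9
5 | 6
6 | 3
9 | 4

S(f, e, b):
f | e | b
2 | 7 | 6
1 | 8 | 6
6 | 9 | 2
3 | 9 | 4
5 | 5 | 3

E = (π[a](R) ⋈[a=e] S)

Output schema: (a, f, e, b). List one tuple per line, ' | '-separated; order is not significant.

Stepwise |·|:
  R → 4
  π[a](R) → 4
  S → 5
  (π[a](R) ⋈[a=e] S) → 2

== RESULT ==
a | f | e | b
9 | 3 | 9 | 4
9 | 6 | 9 | 2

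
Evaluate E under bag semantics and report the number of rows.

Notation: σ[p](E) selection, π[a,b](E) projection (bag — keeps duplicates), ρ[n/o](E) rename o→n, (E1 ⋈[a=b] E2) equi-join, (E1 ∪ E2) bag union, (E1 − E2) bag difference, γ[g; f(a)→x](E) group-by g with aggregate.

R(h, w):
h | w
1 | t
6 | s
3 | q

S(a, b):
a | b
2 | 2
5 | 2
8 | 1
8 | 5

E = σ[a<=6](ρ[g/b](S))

Per-node cardinality:
  S → 4
  ρ[g/b](S) → 4
  σ[a<=6](ρ[g/b](S)) → 2

|E| = 2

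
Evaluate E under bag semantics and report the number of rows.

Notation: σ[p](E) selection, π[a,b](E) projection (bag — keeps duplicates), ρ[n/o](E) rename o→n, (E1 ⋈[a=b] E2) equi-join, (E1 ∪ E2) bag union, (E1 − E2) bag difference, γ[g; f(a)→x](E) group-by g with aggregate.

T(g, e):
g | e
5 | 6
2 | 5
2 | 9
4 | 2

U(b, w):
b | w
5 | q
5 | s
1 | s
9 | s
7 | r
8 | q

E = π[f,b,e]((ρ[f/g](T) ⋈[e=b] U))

Stepwise |·|:
  T → 4
  ρ[f/g](T) → 4
  U → 6
  (ρ[f/g](T) ⋈[e=b] U) → 3
  π[f,b,e]((ρ[f/g](T) ⋈[e=b] U)) → 3

|E| = 3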